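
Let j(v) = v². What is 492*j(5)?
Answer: 12300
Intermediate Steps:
492*j(5) = 492*5² = 492*25 = 12300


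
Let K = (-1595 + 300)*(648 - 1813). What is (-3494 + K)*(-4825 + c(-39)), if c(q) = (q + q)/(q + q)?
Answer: -7260993144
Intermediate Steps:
K = 1508675 (K = -1295*(-1165) = 1508675)
c(q) = 1 (c(q) = (2*q)/((2*q)) = (2*q)*(1/(2*q)) = 1)
(-3494 + K)*(-4825 + c(-39)) = (-3494 + 1508675)*(-4825 + 1) = 1505181*(-4824) = -7260993144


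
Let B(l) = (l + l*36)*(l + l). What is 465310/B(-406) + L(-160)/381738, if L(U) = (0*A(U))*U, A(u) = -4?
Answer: 232655/6098932 ≈ 0.038147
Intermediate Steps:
B(l) = 74*l**2 (B(l) = (l + 36*l)*(2*l) = (37*l)*(2*l) = 74*l**2)
L(U) = 0 (L(U) = (0*(-4))*U = 0*U = 0)
465310/B(-406) + L(-160)/381738 = 465310/((74*(-406)**2)) + 0/381738 = 465310/((74*164836)) + 0*(1/381738) = 465310/12197864 + 0 = 465310*(1/12197864) + 0 = 232655/6098932 + 0 = 232655/6098932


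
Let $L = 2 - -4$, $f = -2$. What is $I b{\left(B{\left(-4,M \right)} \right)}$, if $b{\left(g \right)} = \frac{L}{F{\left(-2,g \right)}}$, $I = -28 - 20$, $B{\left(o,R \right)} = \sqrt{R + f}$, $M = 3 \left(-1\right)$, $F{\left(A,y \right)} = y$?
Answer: $\frac{288 i \sqrt{5}}{5} \approx 128.8 i$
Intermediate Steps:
$L = 6$ ($L = 2 + 4 = 6$)
$M = -3$
$B{\left(o,R \right)} = \sqrt{-2 + R}$ ($B{\left(o,R \right)} = \sqrt{R - 2} = \sqrt{-2 + R}$)
$I = -48$ ($I = -28 - 20 = -48$)
$b{\left(g \right)} = \frac{6}{g}$
$I b{\left(B{\left(-4,M \right)} \right)} = - 48 \frac{6}{\sqrt{-2 - 3}} = - 48 \frac{6}{\sqrt{-5}} = - 48 \frac{6}{i \sqrt{5}} = - 48 \cdot 6 \left(- \frac{i \sqrt{5}}{5}\right) = - 48 \left(- \frac{6 i \sqrt{5}}{5}\right) = \frac{288 i \sqrt{5}}{5}$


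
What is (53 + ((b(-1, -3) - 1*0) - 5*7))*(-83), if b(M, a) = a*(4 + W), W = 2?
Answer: 0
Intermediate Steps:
b(M, a) = 6*a (b(M, a) = a*(4 + 2) = a*6 = 6*a)
(53 + ((b(-1, -3) - 1*0) - 5*7))*(-83) = (53 + ((6*(-3) - 1*0) - 5*7))*(-83) = (53 + ((-18 + 0) - 35))*(-83) = (53 + (-18 - 35))*(-83) = (53 - 53)*(-83) = 0*(-83) = 0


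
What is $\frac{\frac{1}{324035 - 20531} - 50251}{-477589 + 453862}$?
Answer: $\frac{15251379503}{7201239408} \approx 2.1179$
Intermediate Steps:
$\frac{\frac{1}{324035 - 20531} - 50251}{-477589 + 453862} = \frac{\frac{1}{303504} - 50251}{-23727} = \left(\frac{1}{303504} - 50251\right) \left(- \frac{1}{23727}\right) = \left(- \frac{15251379503}{303504}\right) \left(- \frac{1}{23727}\right) = \frac{15251379503}{7201239408}$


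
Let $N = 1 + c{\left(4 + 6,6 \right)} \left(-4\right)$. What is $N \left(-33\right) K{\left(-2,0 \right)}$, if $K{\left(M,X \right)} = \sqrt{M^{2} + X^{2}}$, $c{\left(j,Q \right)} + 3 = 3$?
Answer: $-66$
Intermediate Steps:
$c{\left(j,Q \right)} = 0$ ($c{\left(j,Q \right)} = -3 + 3 = 0$)
$N = 1$ ($N = 1 + 0 \left(-4\right) = 1 + 0 = 1$)
$N \left(-33\right) K{\left(-2,0 \right)} = 1 \left(-33\right) \sqrt{\left(-2\right)^{2} + 0^{2}} = - 33 \sqrt{4 + 0} = - 33 \sqrt{4} = \left(-33\right) 2 = -66$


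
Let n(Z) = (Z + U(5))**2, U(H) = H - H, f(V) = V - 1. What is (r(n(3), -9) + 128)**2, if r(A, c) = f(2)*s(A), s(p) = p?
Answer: 18769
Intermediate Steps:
f(V) = -1 + V
U(H) = 0
n(Z) = Z**2 (n(Z) = (Z + 0)**2 = Z**2)
r(A, c) = A (r(A, c) = (-1 + 2)*A = 1*A = A)
(r(n(3), -9) + 128)**2 = (3**2 + 128)**2 = (9 + 128)**2 = 137**2 = 18769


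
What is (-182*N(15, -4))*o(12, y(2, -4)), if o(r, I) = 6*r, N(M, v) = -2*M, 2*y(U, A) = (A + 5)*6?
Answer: 393120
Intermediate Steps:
y(U, A) = 15 + 3*A (y(U, A) = ((A + 5)*6)/2 = ((5 + A)*6)/2 = (30 + 6*A)/2 = 15 + 3*A)
(-182*N(15, -4))*o(12, y(2, -4)) = (-(-364)*15)*(6*12) = -182*(-30)*72 = 5460*72 = 393120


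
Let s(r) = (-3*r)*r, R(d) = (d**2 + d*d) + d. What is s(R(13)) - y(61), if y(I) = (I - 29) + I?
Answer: -369696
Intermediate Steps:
y(I) = -29 + 2*I (y(I) = (-29 + I) + I = -29 + 2*I)
R(d) = d + 2*d**2 (R(d) = (d**2 + d**2) + d = 2*d**2 + d = d + 2*d**2)
s(r) = -3*r**2
s(R(13)) - y(61) = -3*169*(1 + 2*13)**2 - (-29 + 2*61) = -3*169*(1 + 26)**2 - (-29 + 122) = -3*(13*27)**2 - 1*93 = -3*351**2 - 93 = -3*123201 - 93 = -369603 - 93 = -369696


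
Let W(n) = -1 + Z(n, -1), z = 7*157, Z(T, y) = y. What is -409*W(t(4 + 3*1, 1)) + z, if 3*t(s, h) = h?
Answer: 1917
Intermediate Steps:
t(s, h) = h/3
z = 1099
W(n) = -2 (W(n) = -1 - 1 = -2)
-409*W(t(4 + 3*1, 1)) + z = -409*(-2) + 1099 = 818 + 1099 = 1917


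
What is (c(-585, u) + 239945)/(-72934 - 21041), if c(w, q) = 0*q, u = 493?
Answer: -47989/18795 ≈ -2.5533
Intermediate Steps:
c(w, q) = 0
(c(-585, u) + 239945)/(-72934 - 21041) = (0 + 239945)/(-72934 - 21041) = 239945/(-93975) = 239945*(-1/93975) = -47989/18795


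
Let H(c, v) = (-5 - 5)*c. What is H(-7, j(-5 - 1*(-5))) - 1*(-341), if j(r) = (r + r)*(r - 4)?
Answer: 411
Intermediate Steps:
j(r) = 2*r*(-4 + r) (j(r) = (2*r)*(-4 + r) = 2*r*(-4 + r))
H(c, v) = -10*c
H(-7, j(-5 - 1*(-5))) - 1*(-341) = -10*(-7) - 1*(-341) = 70 + 341 = 411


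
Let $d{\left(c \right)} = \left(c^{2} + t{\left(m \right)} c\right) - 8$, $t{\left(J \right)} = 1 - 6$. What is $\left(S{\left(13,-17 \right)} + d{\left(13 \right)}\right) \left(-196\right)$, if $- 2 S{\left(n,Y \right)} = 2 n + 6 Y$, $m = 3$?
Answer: $-26264$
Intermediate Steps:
$t{\left(J \right)} = -5$ ($t{\left(J \right)} = 1 - 6 = -5$)
$d{\left(c \right)} = -8 + c^{2} - 5 c$ ($d{\left(c \right)} = \left(c^{2} - 5 c\right) - 8 = -8 + c^{2} - 5 c$)
$S{\left(n,Y \right)} = - n - 3 Y$ ($S{\left(n,Y \right)} = - \frac{2 n + 6 Y}{2} = - n - 3 Y$)
$\left(S{\left(13,-17 \right)} + d{\left(13 \right)}\right) \left(-196\right) = \left(\left(\left(-1\right) 13 - -51\right) - \left(73 - 169\right)\right) \left(-196\right) = \left(\left(-13 + 51\right) - -96\right) \left(-196\right) = \left(38 + 96\right) \left(-196\right) = 134 \left(-196\right) = -26264$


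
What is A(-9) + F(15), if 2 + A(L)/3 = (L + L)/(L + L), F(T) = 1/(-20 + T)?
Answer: -16/5 ≈ -3.2000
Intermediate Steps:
A(L) = -3 (A(L) = -6 + 3*((L + L)/(L + L)) = -6 + 3*((2*L)/((2*L))) = -6 + 3*((2*L)*(1/(2*L))) = -6 + 3*1 = -6 + 3 = -3)
A(-9) + F(15) = -3 + 1/(-20 + 15) = -3 + 1/(-5) = -3 - 1/5 = -16/5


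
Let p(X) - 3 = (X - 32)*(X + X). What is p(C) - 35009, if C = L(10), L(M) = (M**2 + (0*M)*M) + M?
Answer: -17846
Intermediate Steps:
L(M) = M + M**2 (L(M) = (M**2 + 0*M) + M = (M**2 + 0) + M = M**2 + M = M + M**2)
C = 110 (C = 10*(1 + 10) = 10*11 = 110)
p(X) = 3 + 2*X*(-32 + X) (p(X) = 3 + (X - 32)*(X + X) = 3 + (-32 + X)*(2*X) = 3 + 2*X*(-32 + X))
p(C) - 35009 = (3 - 64*110 + 2*110**2) - 35009 = (3 - 7040 + 2*12100) - 35009 = (3 - 7040 + 24200) - 35009 = 17163 - 35009 = -17846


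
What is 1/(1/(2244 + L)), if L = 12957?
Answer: 15201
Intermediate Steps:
1/(1/(2244 + L)) = 1/(1/(2244 + 12957)) = 1/(1/15201) = 15201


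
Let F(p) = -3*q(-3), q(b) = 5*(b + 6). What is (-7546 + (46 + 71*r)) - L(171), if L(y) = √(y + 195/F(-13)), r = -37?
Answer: -10127 - 10*√15/3 ≈ -10140.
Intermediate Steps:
q(b) = 30 + 5*b (q(b) = 5*(6 + b) = 30 + 5*b)
F(p) = -45 (F(p) = -3*(30 + 5*(-3)) = -3*(30 - 15) = -3*15 = -45)
L(y) = √(-13/3 + y) (L(y) = √(y + 195/(-45)) = √(y + 195*(-1/45)) = √(y - 13/3) = √(-13/3 + y))
(-7546 + (46 + 71*r)) - L(171) = (-7546 + (46 + 71*(-37))) - √(-39 + 9*171)/3 = (-7546 + (46 - 2627)) - √(-39 + 1539)/3 = (-7546 - 2581) - √1500/3 = -10127 - 10*√15/3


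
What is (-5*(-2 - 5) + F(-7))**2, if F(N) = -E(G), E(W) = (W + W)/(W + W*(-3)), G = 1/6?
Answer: 1296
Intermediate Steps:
G = 1/6 ≈ 0.16667
E(W) = -1 (E(W) = (2*W)/(W - 3*W) = (2*W)/((-2*W)) = (2*W)*(-1/(2*W)) = -1)
F(N) = 1 (F(N) = -1*(-1) = 1)
(-5*(-2 - 5) + F(-7))**2 = (-5*(-2 - 5) + 1)**2 = (-5*(-7) + 1)**2 = (35 + 1)**2 = 36**2 = 1296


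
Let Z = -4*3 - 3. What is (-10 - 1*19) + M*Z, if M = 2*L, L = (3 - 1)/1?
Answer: -89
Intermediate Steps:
L = 2 (L = 2*1 = 2)
M = 4 (M = 2*2 = 4)
Z = -15 (Z = -12 - 3 = -15)
(-10 - 1*19) + M*Z = (-10 - 1*19) + 4*(-15) = (-10 - 19) - 60 = -29 - 60 = -89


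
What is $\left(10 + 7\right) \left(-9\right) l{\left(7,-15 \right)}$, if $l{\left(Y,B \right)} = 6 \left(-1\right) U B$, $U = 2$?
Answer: $-27540$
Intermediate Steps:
$l{\left(Y,B \right)} = - 12 B$ ($l{\left(Y,B \right)} = 6 \left(-1\right) 2 B = - 6 \cdot 2 B = - 12 B$)
$\left(10 + 7\right) \left(-9\right) l{\left(7,-15 \right)} = \left(10 + 7\right) \left(-9\right) \left(\left(-12\right) \left(-15\right)\right) = 17 \left(-9\right) 180 = \left(-153\right) 180 = -27540$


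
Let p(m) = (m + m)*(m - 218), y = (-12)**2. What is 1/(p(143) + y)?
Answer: -1/21306 ≈ -4.6935e-5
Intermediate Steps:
y = 144
p(m) = 2*m*(-218 + m) (p(m) = (2*m)*(-218 + m) = 2*m*(-218 + m))
1/(p(143) + y) = 1/(2*143*(-218 + 143) + 144) = 1/(2*143*(-75) + 144) = 1/(-21450 + 144) = 1/(-21306) = -1/21306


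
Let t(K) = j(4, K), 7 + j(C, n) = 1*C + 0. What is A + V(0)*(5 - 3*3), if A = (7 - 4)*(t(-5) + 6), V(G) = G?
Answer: 9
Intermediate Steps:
j(C, n) = -7 + C (j(C, n) = -7 + (1*C + 0) = -7 + (C + 0) = -7 + C)
t(K) = -3 (t(K) = -7 + 4 = -3)
A = 9 (A = (7 - 4)*(-3 + 6) = 3*3 = 9)
A + V(0)*(5 - 3*3) = 9 + 0*(5 - 3*3) = 9 + 0*(5 - 9) = 9 + 0*(-4) = 9 + 0 = 9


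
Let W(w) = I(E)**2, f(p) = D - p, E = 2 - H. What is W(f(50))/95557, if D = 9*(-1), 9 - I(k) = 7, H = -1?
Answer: 4/95557 ≈ 4.1860e-5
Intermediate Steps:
E = 3 (E = 2 - 1*(-1) = 2 + 1 = 3)
I(k) = 2 (I(k) = 9 - 1*7 = 9 - 7 = 2)
D = -9
f(p) = -9 - p
W(w) = 4 (W(w) = 2**2 = 4)
W(f(50))/95557 = 4/95557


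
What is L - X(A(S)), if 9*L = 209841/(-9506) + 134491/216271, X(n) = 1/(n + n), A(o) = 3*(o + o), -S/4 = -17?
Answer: -6001234807429/2516387482224 ≈ -2.3849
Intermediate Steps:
S = 68 (S = -4*(-17) = 68)
A(o) = 6*o (A(o) = 3*(2*o) = 6*o)
X(n) = 1/(2*n)
L = -44104051465/18502849134 (L = (209841/(-9506) + 134491/216271)/9 = (209841*(-1/9506) + 134491*(1/216271))/9 = (-209841/9506 + 134491/216271)/9 = (1/9)*(-44104051465/2055872126) = -44104051465/18502849134 ≈ -2.3836)
L - X(A(S)) = -44104051465/18502849134 - 1/(2*(6*68)) = -44104051465/18502849134 - 1/(2*408) = -44104051465/18502849134 - 1*1/816 = -44104051465/18502849134 - 1/816 = -6001234807429/2516387482224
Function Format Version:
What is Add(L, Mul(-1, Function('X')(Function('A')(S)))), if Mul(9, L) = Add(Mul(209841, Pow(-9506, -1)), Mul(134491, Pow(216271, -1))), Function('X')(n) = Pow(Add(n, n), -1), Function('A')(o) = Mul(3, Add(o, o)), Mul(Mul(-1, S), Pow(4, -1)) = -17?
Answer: Rational(-6001234807429, 2516387482224) ≈ -2.3849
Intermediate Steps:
S = 68 (S = Mul(-4, -17) = 68)
Function('A')(o) = Mul(6, o) (Function('A')(o) = Mul(3, Mul(2, o)) = Mul(6, o))
Function('X')(n) = Mul(Rational(1, 2), Pow(n, -1)) (Function('X')(n) = Pow(Mul(2, n), -1) = Mul(Rational(1, 2), Pow(n, -1)))
L = Rational(-44104051465, 18502849134) (L = Mul(Rational(1, 9), Add(Mul(209841, Pow(-9506, -1)), Mul(134491, Pow(216271, -1)))) = Mul(Rational(1, 9), Add(Mul(209841, Rational(-1, 9506)), Mul(134491, Rational(1, 216271)))) = Mul(Rational(1, 9), Add(Rational(-209841, 9506), Rational(134491, 216271))) = Mul(Rational(1, 9), Rational(-44104051465, 2055872126)) = Rational(-44104051465, 18502849134) ≈ -2.3836)
Add(L, Mul(-1, Function('X')(Function('A')(S)))) = Add(Rational(-44104051465, 18502849134), Mul(-1, Mul(Rational(1, 2), Pow(Mul(6, 68), -1)))) = Add(Rational(-44104051465, 18502849134), Mul(-1, Mul(Rational(1, 2), Pow(408, -1)))) = Add(Rational(-44104051465, 18502849134), Mul(-1, Mul(Rational(1, 2), Rational(1, 408)))) = Add(Rational(-44104051465, 18502849134), Mul(-1, Rational(1, 816))) = Add(Rational(-44104051465, 18502849134), Rational(-1, 816)) = Rational(-6001234807429, 2516387482224)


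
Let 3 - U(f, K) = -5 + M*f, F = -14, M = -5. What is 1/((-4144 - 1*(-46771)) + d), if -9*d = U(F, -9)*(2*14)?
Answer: 9/385379 ≈ 2.3354e-5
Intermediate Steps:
U(f, K) = 8 + 5*f (U(f, K) = 3 - (-5 - 5*f) = 3 + (5 + 5*f) = 8 + 5*f)
d = 1736/9 (d = -(8 + 5*(-14))*2*14/9 = -(8 - 70)*28/9 = -(-62)*28/9 = -⅑*(-1736) = 1736/9 ≈ 192.89)
1/((-4144 - 1*(-46771)) + d) = 1/((-4144 - 1*(-46771)) + 1736/9) = 1/((-4144 + 46771) + 1736/9) = 1/(42627 + 1736/9) = 1/(385379/9) = 9/385379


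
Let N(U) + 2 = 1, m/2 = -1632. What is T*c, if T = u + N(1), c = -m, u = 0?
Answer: -3264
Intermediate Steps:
m = -3264 (m = 2*(-1632) = -3264)
N(U) = -1 (N(U) = -2 + 1 = -1)
c = 3264 (c = -1*(-3264) = 3264)
T = -1 (T = 0 - 1 = -1)
T*c = -1*3264 = -3264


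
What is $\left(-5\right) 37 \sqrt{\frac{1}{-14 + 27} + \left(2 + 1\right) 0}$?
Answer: $- \frac{185 \sqrt{13}}{13} \approx -51.31$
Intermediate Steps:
$\left(-5\right) 37 \sqrt{\frac{1}{-14 + 27} + \left(2 + 1\right) 0} = - 185 \sqrt{\frac{1}{13} + 3 \cdot 0} = - 185 \sqrt{\frac{1}{13} + 0} = - \frac{185}{\sqrt{13}} = - 185 \frac{\sqrt{13}}{13} = - \frac{185 \sqrt{13}}{13}$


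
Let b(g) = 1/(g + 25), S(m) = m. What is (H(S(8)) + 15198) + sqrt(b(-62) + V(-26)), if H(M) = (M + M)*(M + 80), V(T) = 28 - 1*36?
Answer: 16606 + 3*I*sqrt(1221)/37 ≈ 16606.0 + 2.8332*I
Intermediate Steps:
b(g) = 1/(25 + g)
V(T) = -8 (V(T) = 28 - 36 = -8)
H(M) = 2*M*(80 + M) (H(M) = (2*M)*(80 + M) = 2*M*(80 + M))
(H(S(8)) + 15198) + sqrt(b(-62) + V(-26)) = (2*8*(80 + 8) + 15198) + sqrt(1/(25 - 62) - 8) = (2*8*88 + 15198) + sqrt(1/(-37) - 8) = (1408 + 15198) + sqrt(-1/37 - 8) = 16606 + sqrt(-297/37) = 16606 + 3*I*sqrt(1221)/37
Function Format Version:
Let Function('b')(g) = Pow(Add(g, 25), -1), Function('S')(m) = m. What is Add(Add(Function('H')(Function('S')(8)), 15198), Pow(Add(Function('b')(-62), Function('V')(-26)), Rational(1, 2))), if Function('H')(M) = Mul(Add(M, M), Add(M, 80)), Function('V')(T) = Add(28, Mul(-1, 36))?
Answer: Add(16606, Mul(Rational(3, 37), I, Pow(1221, Rational(1, 2)))) ≈ Add(16606., Mul(2.8332, I))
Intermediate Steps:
Function('b')(g) = Pow(Add(25, g), -1)
Function('V')(T) = -8 (Function('V')(T) = Add(28, -36) = -8)
Function('H')(M) = Mul(2, M, Add(80, M)) (Function('H')(M) = Mul(Mul(2, M), Add(80, M)) = Mul(2, M, Add(80, M)))
Add(Add(Function('H')(Function('S')(8)), 15198), Pow(Add(Function('b')(-62), Function('V')(-26)), Rational(1, 2))) = Add(Add(Mul(2, 8, Add(80, 8)), 15198), Pow(Add(Pow(Add(25, -62), -1), -8), Rational(1, 2))) = Add(Add(Mul(2, 8, 88), 15198), Pow(Add(Pow(-37, -1), -8), Rational(1, 2))) = Add(Add(1408, 15198), Pow(Add(Rational(-1, 37), -8), Rational(1, 2))) = Add(16606, Pow(Rational(-297, 37), Rational(1, 2))) = Add(16606, Mul(Rational(3, 37), I, Pow(1221, Rational(1, 2))))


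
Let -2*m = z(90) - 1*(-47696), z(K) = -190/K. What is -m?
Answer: 429245/18 ≈ 23847.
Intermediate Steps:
m = -429245/18 (m = -(-190/90 - 1*(-47696))/2 = -(-190*1/90 + 47696)/2 = -(-19/9 + 47696)/2 = -½*429245/9 = -429245/18 ≈ -23847.)
-m = -1*(-429245/18) = 429245/18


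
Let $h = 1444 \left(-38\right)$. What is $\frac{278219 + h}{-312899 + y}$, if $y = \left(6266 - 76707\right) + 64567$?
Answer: $- \frac{223347}{318773} \approx -0.70065$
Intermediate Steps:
$h = -54872$
$y = -5874$ ($y = -70441 + 64567 = -5874$)
$\frac{278219 + h}{-312899 + y} = \frac{278219 - 54872}{-312899 - 5874} = \frac{223347}{-318773} = 223347 \left(- \frac{1}{318773}\right) = - \frac{223347}{318773}$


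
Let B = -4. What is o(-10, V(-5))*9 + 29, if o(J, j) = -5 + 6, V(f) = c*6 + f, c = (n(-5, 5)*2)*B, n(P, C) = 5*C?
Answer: 38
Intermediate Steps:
c = -200 (c = ((5*5)*2)*(-4) = (25*2)*(-4) = 50*(-4) = -200)
V(f) = -1200 + f (V(f) = -200*6 + f = -1200 + f)
o(J, j) = 1
o(-10, V(-5))*9 + 29 = 1*9 + 29 = 9 + 29 = 38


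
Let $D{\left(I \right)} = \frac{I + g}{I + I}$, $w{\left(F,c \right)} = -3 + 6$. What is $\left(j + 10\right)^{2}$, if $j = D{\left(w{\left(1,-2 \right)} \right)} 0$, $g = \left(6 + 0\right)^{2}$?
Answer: $100$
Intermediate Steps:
$w{\left(F,c \right)} = 3$
$g = 36$ ($g = 6^{2} = 36$)
$D{\left(I \right)} = \frac{36 + I}{2 I}$ ($D{\left(I \right)} = \frac{I + 36}{I + I} = \frac{36 + I}{2 I}$)
$j = 0$ ($j = \frac{36 + 3}{2 \cdot 3} \cdot 0 = \frac{1}{2} \cdot \frac{1}{3} \cdot 39 \cdot 0 = \frac{13}{2} \cdot 0 = 0$)
$\left(j + 10\right)^{2} = \left(0 + 10\right)^{2} = 10^{2} = 100$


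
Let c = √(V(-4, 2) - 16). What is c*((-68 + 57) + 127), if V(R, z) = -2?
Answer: 348*I*√2 ≈ 492.15*I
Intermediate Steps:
c = 3*I*√2 (c = √(-2 - 16) = √(-18) = 3*I*√2 ≈ 4.2426*I)
c*((-68 + 57) + 127) = (3*I*√2)*((-68 + 57) + 127) = (3*I*√2)*(-11 + 127) = (3*I*√2)*116 = 348*I*√2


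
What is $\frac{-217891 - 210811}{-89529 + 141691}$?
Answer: $- \frac{214351}{26081} \approx -8.2187$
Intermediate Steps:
$\frac{-217891 - 210811}{-89529 + 141691} = - \frac{428702}{52162} = \left(-428702\right) \frac{1}{52162} = - \frac{214351}{26081}$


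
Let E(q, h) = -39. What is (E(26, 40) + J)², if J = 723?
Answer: 467856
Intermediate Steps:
(E(26, 40) + J)² = (-39 + 723)² = 684² = 467856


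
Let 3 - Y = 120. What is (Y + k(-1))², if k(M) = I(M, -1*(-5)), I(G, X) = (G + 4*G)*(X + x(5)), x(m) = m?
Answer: 27889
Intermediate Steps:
Y = -117 (Y = 3 - 1*120 = 3 - 120 = -117)
I(G, X) = 5*G*(5 + X) (I(G, X) = (G + 4*G)*(X + 5) = (5*G)*(5 + X) = 5*G*(5 + X))
k(M) = 50*M (k(M) = 5*M*(5 - 1*(-5)) = 5*M*(5 + 5) = 5*M*10 = 50*M)
(Y + k(-1))² = (-117 + 50*(-1))² = (-117 - 50)² = (-167)² = 27889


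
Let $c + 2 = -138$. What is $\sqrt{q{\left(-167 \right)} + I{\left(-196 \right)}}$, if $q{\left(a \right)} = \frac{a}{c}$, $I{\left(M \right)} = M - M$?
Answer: $\frac{\sqrt{5845}}{70} \approx 1.0922$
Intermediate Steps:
$I{\left(M \right)} = 0$
$c = -140$ ($c = -2 - 138 = -140$)
$q{\left(a \right)} = - \frac{a}{140}$ ($q{\left(a \right)} = \frac{a}{-140} = a \left(- \frac{1}{140}\right) = - \frac{a}{140}$)
$\sqrt{q{\left(-167 \right)} + I{\left(-196 \right)}} = \sqrt{\left(- \frac{1}{140}\right) \left(-167\right) + 0} = \sqrt{\frac{167}{140} + 0} = \sqrt{\frac{167}{140}} = \frac{\sqrt{5845}}{70}$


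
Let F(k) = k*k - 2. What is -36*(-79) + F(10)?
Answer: 2942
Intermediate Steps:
F(k) = -2 + k**2 (F(k) = k**2 - 2 = -2 + k**2)
-36*(-79) + F(10) = -36*(-79) + (-2 + 10**2) = 2844 + (-2 + 100) = 2844 + 98 = 2942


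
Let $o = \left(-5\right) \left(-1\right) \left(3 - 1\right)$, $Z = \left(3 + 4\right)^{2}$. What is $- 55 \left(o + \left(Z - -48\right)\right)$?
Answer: $-5885$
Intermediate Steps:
$Z = 49$ ($Z = 7^{2} = 49$)
$o = 10$ ($o = 5 \left(3 - 1\right) = 5 \cdot 2 = 10$)
$- 55 \left(o + \left(Z - -48\right)\right) = - 55 \left(10 + \left(49 - -48\right)\right) = - 55 \left(10 + \left(49 + 48\right)\right) = - 55 \left(10 + 97\right) = \left(-55\right) 107 = -5885$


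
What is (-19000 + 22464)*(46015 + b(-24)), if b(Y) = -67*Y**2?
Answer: 25713272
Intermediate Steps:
(-19000 + 22464)*(46015 + b(-24)) = (-19000 + 22464)*(46015 - 67*(-24)**2) = 3464*(46015 - 67*576) = 3464*(46015 - 38592) = 3464*7423 = 25713272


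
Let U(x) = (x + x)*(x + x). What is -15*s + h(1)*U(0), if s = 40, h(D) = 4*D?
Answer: -600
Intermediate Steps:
U(x) = 4*x² (U(x) = (2*x)*(2*x) = 4*x²)
-15*s + h(1)*U(0) = -15*40 + (4*1)*(4*0²) = -600 + 4*(4*0) = -600 + 4*0 = -600 + 0 = -600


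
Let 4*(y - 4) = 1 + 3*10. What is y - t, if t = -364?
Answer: 1503/4 ≈ 375.75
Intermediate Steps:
y = 47/4 (y = 4 + (1 + 3*10)/4 = 4 + (1 + 30)/4 = 4 + (1/4)*31 = 4 + 31/4 = 47/4 ≈ 11.750)
y - t = 47/4 - 1*(-364) = 47/4 + 364 = 1503/4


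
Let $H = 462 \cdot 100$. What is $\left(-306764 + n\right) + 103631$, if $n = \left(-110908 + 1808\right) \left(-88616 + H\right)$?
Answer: $4627382467$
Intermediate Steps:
$H = 46200$
$n = 4627585600$ ($n = \left(-110908 + 1808\right) \left(-88616 + 46200\right) = \left(-109100\right) \left(-42416\right) = 4627585600$)
$\left(-306764 + n\right) + 103631 = \left(-306764 + 4627585600\right) + 103631 = 4627278836 + 103631 = 4627382467$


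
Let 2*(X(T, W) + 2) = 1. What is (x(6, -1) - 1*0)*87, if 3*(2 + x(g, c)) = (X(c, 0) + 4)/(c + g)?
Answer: -319/2 ≈ -159.50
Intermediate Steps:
X(T, W) = -3/2 (X(T, W) = -2 + (1/2)*1 = -2 + 1/2 = -3/2)
x(g, c) = -2 + 5/(6*(c + g)) (x(g, c) = -2 + ((-3/2 + 4)/(c + g))/3 = -2 + (5/(2*(c + g)))/3 = -2 + 5/(6*(c + g)))
(x(6, -1) - 1*0)*87 = ((5/6 - 2*(-1) - 2*6)/(-1 + 6) - 1*0)*87 = ((5/6 + 2 - 12)/5 + 0)*87 = ((1/5)*(-55/6) + 0)*87 = (-11/6 + 0)*87 = -11/6*87 = -319/2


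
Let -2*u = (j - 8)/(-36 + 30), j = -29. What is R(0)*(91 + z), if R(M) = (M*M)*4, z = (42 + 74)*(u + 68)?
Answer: 0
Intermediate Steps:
u = -37/12 (u = -(-29 - 8)/(2*(-36 + 30)) = -(-37)/(2*(-6)) = -(-37)*(-1)/(2*6) = -½*37/6 = -37/12 ≈ -3.0833)
z = 22591/3 (z = (42 + 74)*(-37/12 + 68) = 116*(779/12) = 22591/3 ≈ 7530.3)
R(M) = 4*M² (R(M) = M²*4 = 4*M²)
R(0)*(91 + z) = (4*0²)*(91 + 22591/3) = (4*0)*(22864/3) = 0*(22864/3) = 0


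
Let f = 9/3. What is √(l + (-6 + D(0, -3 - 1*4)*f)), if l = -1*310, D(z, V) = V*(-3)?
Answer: I*√253 ≈ 15.906*I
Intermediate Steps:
f = 3 (f = 9*(⅓) = 3)
D(z, V) = -3*V
l = -310
√(l + (-6 + D(0, -3 - 1*4)*f)) = √(-310 + (-6 - 3*(-3 - 1*4)*3)) = √(-310 + (-6 - 3*(-3 - 4)*3)) = √(-310 + (-6 - 3*(-7)*3)) = √(-310 + (-6 + 21*3)) = √(-310 + (-6 + 63)) = √(-310 + 57) = √(-253) = I*√253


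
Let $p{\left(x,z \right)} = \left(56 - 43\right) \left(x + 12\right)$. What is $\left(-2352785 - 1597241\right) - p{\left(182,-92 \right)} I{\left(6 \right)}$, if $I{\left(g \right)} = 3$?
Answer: $-3957592$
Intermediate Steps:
$p{\left(x,z \right)} = 156 + 13 x$ ($p{\left(x,z \right)} = 13 \left(12 + x\right) = 156 + 13 x$)
$\left(-2352785 - 1597241\right) - p{\left(182,-92 \right)} I{\left(6 \right)} = \left(-2352785 - 1597241\right) - \left(156 + 13 \cdot 182\right) 3 = -3950026 - \left(156 + 2366\right) 3 = -3950026 - 2522 \cdot 3 = -3950026 - 7566 = -3957592$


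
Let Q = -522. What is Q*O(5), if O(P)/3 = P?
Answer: -7830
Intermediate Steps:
O(P) = 3*P
Q*O(5) = -1566*5 = -522*15 = -7830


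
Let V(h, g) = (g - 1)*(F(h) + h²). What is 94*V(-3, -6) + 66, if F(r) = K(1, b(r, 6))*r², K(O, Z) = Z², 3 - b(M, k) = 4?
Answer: -11778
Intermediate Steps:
b(M, k) = -1 (b(M, k) = 3 - 1*4 = 3 - 4 = -1)
F(r) = r² (F(r) = (-1)²*r² = 1*r² = r²)
V(h, g) = 2*h²*(-1 + g) (V(h, g) = (g - 1)*(h² + h²) = (-1 + g)*(2*h²) = 2*h²*(-1 + g))
94*V(-3, -6) + 66 = 94*(2*(-3)²*(-1 - 6)) + 66 = 94*(2*9*(-7)) + 66 = 94*(-126) + 66 = -11844 + 66 = -11778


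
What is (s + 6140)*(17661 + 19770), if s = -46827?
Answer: -1522955097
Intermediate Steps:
(s + 6140)*(17661 + 19770) = (-46827 + 6140)*(17661 + 19770) = -40687*37431 = -1522955097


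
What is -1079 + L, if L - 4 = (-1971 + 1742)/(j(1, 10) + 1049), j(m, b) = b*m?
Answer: -1138654/1059 ≈ -1075.2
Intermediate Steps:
L = 4007/1059 (L = 4 + (-1971 + 1742)/(10*1 + 1049) = 4 - 229/(10 + 1049) = 4 - 229/1059 = 4007/1059 ≈ 3.7838)
-1079 + L = -1079 + 4007/1059 = -1138654/1059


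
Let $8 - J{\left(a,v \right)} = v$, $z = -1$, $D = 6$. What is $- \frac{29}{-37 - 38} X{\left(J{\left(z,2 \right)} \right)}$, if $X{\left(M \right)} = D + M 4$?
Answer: $\frac{58}{5} \approx 11.6$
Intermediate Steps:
$J{\left(a,v \right)} = 8 - v$
$X{\left(M \right)} = 6 + 4 M$ ($X{\left(M \right)} = 6 + M 4 = 6 + 4 M$)
$- \frac{29}{-37 - 38} X{\left(J{\left(z,2 \right)} \right)} = - \frac{29}{-37 - 38} \left(6 + 4 \left(8 - 2\right)\right) = - \frac{29}{-75} \left(6 + 4 \left(8 - 2\right)\right) = \left(-29\right) \left(- \frac{1}{75}\right) \left(6 + 4 \cdot 6\right) = \frac{29 \left(6 + 24\right)}{75} = \frac{29}{75} \cdot 30 = \frac{58}{5}$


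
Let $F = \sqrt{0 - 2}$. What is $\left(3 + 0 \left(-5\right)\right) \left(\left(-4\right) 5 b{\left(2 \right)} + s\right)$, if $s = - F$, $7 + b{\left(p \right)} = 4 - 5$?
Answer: $480 - 3 i \sqrt{2} \approx 480.0 - 4.2426 i$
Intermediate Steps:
$b{\left(p \right)} = -8$ ($b{\left(p \right)} = -7 + \left(4 - 5\right) = -7 - 1 = -8$)
$F = i \sqrt{2}$ ($F = \sqrt{-2} = i \sqrt{2} \approx 1.4142 i$)
$s = - i \sqrt{2} \approx - 1.4142 i$
$\left(3 + 0 \left(-5\right)\right) \left(\left(-4\right) 5 b{\left(2 \right)} + s\right) = \left(3 + 0 \left(-5\right)\right) \left(\left(-4\right) 5 \left(-8\right) - i \sqrt{2}\right) = \left(3 + 0\right) \left(\left(-20\right) \left(-8\right) - i \sqrt{2}\right) = 3 \left(160 - i \sqrt{2}\right) = 480 - 3 i \sqrt{2}$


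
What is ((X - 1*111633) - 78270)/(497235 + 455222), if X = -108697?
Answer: -298600/952457 ≈ -0.31351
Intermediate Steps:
((X - 1*111633) - 78270)/(497235 + 455222) = ((-108697 - 1*111633) - 78270)/(497235 + 455222) = ((-108697 - 111633) - 78270)/952457 = (-220330 - 78270)*(1/952457) = -298600*1/952457 = -298600/952457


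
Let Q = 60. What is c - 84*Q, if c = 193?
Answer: -4847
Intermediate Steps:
c - 84*Q = 193 - 84*60 = 193 - 5040 = -4847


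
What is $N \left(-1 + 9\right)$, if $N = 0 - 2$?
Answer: $-16$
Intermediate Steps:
$N = -2$ ($N = 0 - 2 = -2$)
$N \left(-1 + 9\right) = - 2 \left(-1 + 9\right) = \left(-2\right) 8 = -16$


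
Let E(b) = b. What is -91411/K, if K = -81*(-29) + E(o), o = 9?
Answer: -91411/2358 ≈ -38.766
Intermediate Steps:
K = 2358 (K = -81*(-29) + 9 = 2349 + 9 = 2358)
-91411/K = -91411/2358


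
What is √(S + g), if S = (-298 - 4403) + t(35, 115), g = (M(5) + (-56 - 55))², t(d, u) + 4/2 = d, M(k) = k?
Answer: 2*√1642 ≈ 81.043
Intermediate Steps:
t(d, u) = -2 + d
g = 11236 (g = (5 + (-56 - 55))² = (5 - 111)² = (-106)² = 11236)
S = -4668 (S = (-298 - 4403) + (-2 + 35) = -4701 + 33 = -4668)
√(S + g) = √(-4668 + 11236) = √6568 = 2*√1642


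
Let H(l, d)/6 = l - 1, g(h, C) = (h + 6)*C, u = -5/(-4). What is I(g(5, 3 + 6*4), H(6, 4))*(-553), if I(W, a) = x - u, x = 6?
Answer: -10507/4 ≈ -2626.8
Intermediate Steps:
u = 5/4 (u = -5*(-1/4) = 5/4 ≈ 1.2500)
g(h, C) = C*(6 + h) (g(h, C) = (6 + h)*C = C*(6 + h))
H(l, d) = -6 + 6*l (H(l, d) = 6*(l - 1) = 6*(-1 + l) = -6 + 6*l)
I(W, a) = 19/4 (I(W, a) = 6 - 1*5/4 = 6 - 5/4 = 19/4)
I(g(5, 3 + 6*4), H(6, 4))*(-553) = (19/4)*(-553) = -10507/4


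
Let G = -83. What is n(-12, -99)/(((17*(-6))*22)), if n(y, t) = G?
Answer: 83/2244 ≈ 0.036988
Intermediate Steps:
n(y, t) = -83
n(-12, -99)/(((17*(-6))*22)) = -83/((17*(-6))*22) = -83/((-102*22)) = -83/(-2244) = -83*(-1/2244) = 83/2244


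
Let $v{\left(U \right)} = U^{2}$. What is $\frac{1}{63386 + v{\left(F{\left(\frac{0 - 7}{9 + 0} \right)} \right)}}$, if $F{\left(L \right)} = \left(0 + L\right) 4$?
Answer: $\frac{81}{5135050} \approx 1.5774 \cdot 10^{-5}$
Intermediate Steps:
$F{\left(L \right)} = 4 L$ ($F{\left(L \right)} = L 4 = 4 L$)
$\frac{1}{63386 + v{\left(F{\left(\frac{0 - 7}{9 + 0} \right)} \right)}} = \frac{1}{63386 + \left(4 \frac{0 - 7}{9 + 0}\right)^{2}} = \frac{1}{63386 + \left(4 \left(- \frac{7}{9}\right)\right)^{2}} = \frac{1}{63386 + \left(- \frac{28}{9}\right)^{2}} = \frac{1}{63386 + \frac{784}{81}} = \frac{1}{\frac{5135050}{81}} = \frac{81}{5135050}$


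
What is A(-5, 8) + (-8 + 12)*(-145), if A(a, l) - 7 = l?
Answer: -565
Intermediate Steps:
A(a, l) = 7 + l
A(-5, 8) + (-8 + 12)*(-145) = (7 + 8) + (-8 + 12)*(-145) = 15 + 4*(-145) = 15 - 580 = -565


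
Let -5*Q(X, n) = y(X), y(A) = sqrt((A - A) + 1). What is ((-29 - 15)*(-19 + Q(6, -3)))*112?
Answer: 473088/5 ≈ 94618.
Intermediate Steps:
y(A) = 1 (y(A) = sqrt(0 + 1) = sqrt(1) = 1)
Q(X, n) = -1/5 (Q(X, n) = -1/5*1 = -1/5)
((-29 - 15)*(-19 + Q(6, -3)))*112 = ((-29 - 15)*(-19 - 1/5))*112 = -44*(-96/5)*112 = (4224/5)*112 = 473088/5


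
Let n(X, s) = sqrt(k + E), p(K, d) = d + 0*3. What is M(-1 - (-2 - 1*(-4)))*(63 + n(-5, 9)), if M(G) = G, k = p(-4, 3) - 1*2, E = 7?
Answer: -189 - 6*sqrt(2) ≈ -197.49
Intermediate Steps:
p(K, d) = d (p(K, d) = d + 0 = d)
k = 1 (k = 3 - 1*2 = 3 - 2 = 1)
n(X, s) = 2*sqrt(2) (n(X, s) = sqrt(1 + 7) = sqrt(8) = 2*sqrt(2))
M(-1 - (-2 - 1*(-4)))*(63 + n(-5, 9)) = (-1 - (-2 - 1*(-4)))*(63 + 2*sqrt(2)) = (-1 - (-2 + 4))*(63 + 2*sqrt(2)) = (-1 - 1*2)*(63 + 2*sqrt(2)) = (-1 - 2)*(63 + 2*sqrt(2)) = -3*(63 + 2*sqrt(2)) = -189 - 6*sqrt(2)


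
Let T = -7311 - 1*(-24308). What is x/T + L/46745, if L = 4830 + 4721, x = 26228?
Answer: 1388366207/794524765 ≈ 1.7474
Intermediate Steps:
L = 9551
T = 16997 (T = -7311 + 24308 = 16997)
x/T + L/46745 = 26228/16997 + 9551/46745 = 1388366207/794524765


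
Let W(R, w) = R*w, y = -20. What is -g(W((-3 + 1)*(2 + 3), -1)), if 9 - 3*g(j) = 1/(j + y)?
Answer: -91/30 ≈ -3.0333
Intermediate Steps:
g(j) = 3 - 1/(3*(-20 + j)) (g(j) = 3 - 1/(3*(j - 20)) = 3 - 1/(3*(-20 + j)))
-g(W((-3 + 1)*(2 + 3), -1)) = -(-181 + 9*(((-3 + 1)*(2 + 3))*(-1)))/(3*(-20 + ((-3 + 1)*(2 + 3))*(-1))) = -(-181 + 9*(-2*5*(-1)))/(3*(-20 - 2*5*(-1))) = -(-181 + 9*(-10*(-1)))/(3*(-20 - 10*(-1))) = -(-181 + 9*10)/(3*(-20 + 10)) = -(-181 + 90)/(3*(-10)) = -(-1)*(-91)/(3*10) = -1*91/30 = -91/30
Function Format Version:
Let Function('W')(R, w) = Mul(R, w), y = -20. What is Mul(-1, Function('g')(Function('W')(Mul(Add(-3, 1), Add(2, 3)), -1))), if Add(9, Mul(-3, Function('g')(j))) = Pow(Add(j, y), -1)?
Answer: Rational(-91, 30) ≈ -3.0333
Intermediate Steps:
Function('g')(j) = Add(3, Mul(Rational(-1, 3), Pow(Add(-20, j), -1))) (Function('g')(j) = Add(3, Mul(Rational(-1, 3), Pow(Add(j, -20), -1))) = Add(3, Mul(Rational(-1, 3), Pow(Add(-20, j), -1))))
Mul(-1, Function('g')(Function('W')(Mul(Add(-3, 1), Add(2, 3)), -1))) = Mul(-1, Mul(Rational(1, 3), Pow(Add(-20, Mul(Mul(Add(-3, 1), Add(2, 3)), -1)), -1), Add(-181, Mul(9, Mul(Mul(Add(-3, 1), Add(2, 3)), -1))))) = Mul(-1, Mul(Rational(1, 3), Pow(Add(-20, Mul(Mul(-2, 5), -1)), -1), Add(-181, Mul(9, Mul(Mul(-2, 5), -1))))) = Mul(-1, Mul(Rational(1, 3), Pow(Add(-20, Mul(-10, -1)), -1), Add(-181, Mul(9, Mul(-10, -1))))) = Mul(-1, Mul(Rational(1, 3), Pow(Add(-20, 10), -1), Add(-181, Mul(9, 10)))) = Mul(-1, Mul(Rational(1, 3), Pow(-10, -1), Add(-181, 90))) = Mul(-1, Mul(Rational(1, 3), Rational(-1, 10), -91)) = Mul(-1, Rational(91, 30)) = Rational(-91, 30)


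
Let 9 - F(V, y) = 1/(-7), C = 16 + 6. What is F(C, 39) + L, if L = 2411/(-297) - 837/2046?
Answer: 2561/4158 ≈ 0.61592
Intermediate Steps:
C = 22
F(V, y) = 64/7 (F(V, y) = 9 - 1/(-7) = 9 - 1*(-⅐) = 9 + ⅐ = 64/7)
L = -5065/594 (L = 2411*(-1/297) - 837*1/2046 = -2411/297 - 9/22 = -5065/594 ≈ -8.5269)
F(C, 39) + L = 64/7 - 5065/594 = 2561/4158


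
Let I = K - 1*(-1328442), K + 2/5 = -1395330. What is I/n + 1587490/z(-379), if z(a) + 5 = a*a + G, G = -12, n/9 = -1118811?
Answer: 39986295622679/3615482498940 ≈ 11.060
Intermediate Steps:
n = -10069299 (n = 9*(-1118811) = -10069299)
K = -6976652/5 (K = -⅖ - 1395330 = -6976652/5 ≈ -1.3953e+6)
z(a) = -17 + a² (z(a) = -5 + (a*a - 12) = -5 + (a² - 12) = -5 + (-12 + a²) = -17 + a²)
I = -334442/5 (I = -6976652/5 - 1*(-1328442) = -6976652/5 + 1328442 = -334442/5 ≈ -66888.)
I/n + 1587490/z(-379) = -334442/5/(-10069299) + 1587490/(-17 + (-379)²) = -334442/5*(-1/10069299) + 1587490/(-17 + 143641) = 334442/50346495 + 1587490/143624 = 334442/50346495 + 1587490*(1/143624) = 334442/50346495 + 793745/71812 = 39986295622679/3615482498940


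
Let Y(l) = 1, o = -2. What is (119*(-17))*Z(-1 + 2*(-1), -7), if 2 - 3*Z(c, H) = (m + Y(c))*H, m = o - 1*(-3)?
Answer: -32368/3 ≈ -10789.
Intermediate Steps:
m = 1 (m = -2 - 1*(-3) = -2 + 3 = 1)
Z(c, H) = 2/3 - 2*H/3 (Z(c, H) = 2/3 - (1 + 1)*H/3 = 2/3 - 2*H/3)
(119*(-17))*Z(-1 + 2*(-1), -7) = (119*(-17))*(2/3 - 2/3*(-7)) = -2023*(2/3 + 14/3) = -2023*16/3 = -32368/3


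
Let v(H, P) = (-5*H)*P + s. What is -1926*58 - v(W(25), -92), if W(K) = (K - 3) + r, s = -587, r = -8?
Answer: -117561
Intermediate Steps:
W(K) = -11 + K (W(K) = (K - 3) - 8 = (-3 + K) - 8 = -11 + K)
v(H, P) = -587 - 5*H*P (v(H, P) = (-5*H)*P - 587 = -5*H*P - 587 = -587 - 5*H*P)
-1926*58 - v(W(25), -92) = -1926*58 - (-587 - 5*(-11 + 25)*(-92)) = -111708 - (-587 - 5*14*(-92)) = -111708 - (-587 + 6440) = -111708 - 1*5853 = -111708 - 5853 = -117561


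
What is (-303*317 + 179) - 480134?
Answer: -576006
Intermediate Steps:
(-303*317 + 179) - 480134 = (-96051 + 179) - 480134 = -95872 - 480134 = -576006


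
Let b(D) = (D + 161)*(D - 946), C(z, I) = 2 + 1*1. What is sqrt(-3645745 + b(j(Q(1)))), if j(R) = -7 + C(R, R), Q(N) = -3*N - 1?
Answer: 39*I*sqrt(2495) ≈ 1948.0*I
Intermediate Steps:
C(z, I) = 3 (C(z, I) = 2 + 1 = 3)
Q(N) = -1 - 3*N
j(R) = -4 (j(R) = -7 + 3 = -4)
b(D) = (-946 + D)*(161 + D) (b(D) = (161 + D)*(-946 + D) = (-946 + D)*(161 + D))
sqrt(-3645745 + b(j(Q(1)))) = sqrt(-3645745 + (-152306 + (-4)**2 - 785*(-4))) = sqrt(-3645745 + (-152306 + 16 + 3140)) = sqrt(-3645745 - 149150) = sqrt(-3794895) = 39*I*sqrt(2495)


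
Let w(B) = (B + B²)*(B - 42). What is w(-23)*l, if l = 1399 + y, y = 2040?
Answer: -113108710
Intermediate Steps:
w(B) = (-42 + B)*(B + B²) (w(B) = (B + B²)*(-42 + B) = (-42 + B)*(B + B²))
l = 3439 (l = 1399 + 2040 = 3439)
w(-23)*l = -23*(-42 + (-23)² - 41*(-23))*3439 = -23*(-42 + 529 + 943)*3439 = -23*1430*3439 = -32890*3439 = -113108710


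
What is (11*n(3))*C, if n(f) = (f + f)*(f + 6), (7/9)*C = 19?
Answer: 101574/7 ≈ 14511.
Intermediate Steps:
C = 171/7 (C = (9/7)*19 = 171/7 ≈ 24.429)
n(f) = 2*f*(6 + f) (n(f) = (2*f)*(6 + f) = 2*f*(6 + f))
(11*n(3))*C = (11*(2*3*(6 + 3)))*(171/7) = (11*(2*3*9))*(171/7) = (11*54)*(171/7) = 594*(171/7) = 101574/7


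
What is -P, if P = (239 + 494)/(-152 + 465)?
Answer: -733/313 ≈ -2.3419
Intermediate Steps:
P = 733/313 ≈ 2.3419
-P = -1*733/313 = -733/313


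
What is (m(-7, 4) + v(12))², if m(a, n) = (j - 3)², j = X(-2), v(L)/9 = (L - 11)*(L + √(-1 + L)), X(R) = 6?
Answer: 14580 + 2106*√11 ≈ 21565.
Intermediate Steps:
v(L) = 9*(-11 + L)*(L + √(-1 + L)) (v(L) = 9*((L - 11)*(L + √(-1 + L))) = 9*((-11 + L)*(L + √(-1 + L))) = 9*(-11 + L)*(L + √(-1 + L)))
j = 6
m(a, n) = 9 (m(a, n) = (6 - 3)² = 3² = 9)
(m(-7, 4) + v(12))² = (9 + (-99*12 - 99*√(-1 + 12) + 9*12² + 9*12*√(-1 + 12)))² = (9 + (-1188 - 99*√11 + 9*144 + 9*12*√11))² = (9 + (-1188 - 99*√11 + 1296 + 108*√11))² = (9 + (108 + 9*√11))² = (117 + 9*√11)²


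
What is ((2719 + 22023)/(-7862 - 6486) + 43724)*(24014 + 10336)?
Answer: 5387172415875/3587 ≈ 1.5019e+9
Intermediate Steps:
((2719 + 22023)/(-7862 - 6486) + 43724)*(24014 + 10336) = (24742/(-14348) + 43724)*34350 = (24742*(-1/14348) + 43724)*34350 = (-12371/7174 + 43724)*34350 = (313663605/7174)*34350 = 5387172415875/3587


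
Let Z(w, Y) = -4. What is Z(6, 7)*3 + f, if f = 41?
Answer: 29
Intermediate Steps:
Z(6, 7)*3 + f = -4*3 + 41 = -12 + 41 = 29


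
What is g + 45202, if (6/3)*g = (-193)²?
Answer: 127653/2 ≈ 63827.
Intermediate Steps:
g = 37249/2 (g = (½)*(-193)² = (½)*37249 = 37249/2 ≈ 18625.)
g + 45202 = 37249/2 + 45202 = 127653/2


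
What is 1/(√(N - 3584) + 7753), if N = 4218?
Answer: 7753/60108375 - √634/60108375 ≈ 0.00012856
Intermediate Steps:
1/(√(N - 3584) + 7753) = 1/(√(4218 - 3584) + 7753) = 1/(√634 + 7753) = 1/(7753 + √634)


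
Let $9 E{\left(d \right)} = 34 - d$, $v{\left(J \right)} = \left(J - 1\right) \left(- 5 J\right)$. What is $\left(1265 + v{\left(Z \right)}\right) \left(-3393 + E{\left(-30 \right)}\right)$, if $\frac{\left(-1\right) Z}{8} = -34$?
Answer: $\frac{11192580535}{9} \approx 1.2436 \cdot 10^{9}$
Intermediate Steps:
$Z = 272$ ($Z = \left(-8\right) \left(-34\right) = 272$)
$v{\left(J \right)} = - 5 J \left(-1 + J\right)$ ($v{\left(J \right)} = \left(-1 + J\right) \left(- 5 J\right) = - 5 J \left(-1 + J\right)$)
$E{\left(d \right)} = \frac{34}{9} - \frac{d}{9}$ ($E{\left(d \right)} = \frac{34 - d}{9} = \frac{34}{9} - \frac{d}{9}$)
$\left(1265 + v{\left(Z \right)}\right) \left(-3393 + E{\left(-30 \right)}\right) = \left(1265 + 5 \cdot 272 \left(1 - 272\right)\right) \left(-3393 + \left(\frac{34}{9} - - \frac{10}{3}\right)\right) = \left(1265 + 5 \cdot 272 \left(1 - 272\right)\right) \left(-3393 + \left(\frac{34}{9} + \frac{10}{3}\right)\right) = \left(1265 + 5 \cdot 272 \left(-271\right)\right) \left(-3393 + \frac{64}{9}\right) = \left(1265 - 368560\right) \left(- \frac{30473}{9}\right) = \left(-367295\right) \left(- \frac{30473}{9}\right) = \frac{11192580535}{9}$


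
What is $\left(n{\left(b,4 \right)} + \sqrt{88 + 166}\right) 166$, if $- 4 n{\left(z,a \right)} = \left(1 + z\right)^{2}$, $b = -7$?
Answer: $-1494 + 166 \sqrt{254} \approx 1151.6$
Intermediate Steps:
$n{\left(z,a \right)} = - \frac{\left(1 + z\right)^{2}}{4}$
$\left(n{\left(b,4 \right)} + \sqrt{88 + 166}\right) 166 = \left(- \frac{\left(1 - 7\right)^{2}}{4} + \sqrt{88 + 166}\right) 166 = \left(- \frac{\left(-6\right)^{2}}{4} + \sqrt{254}\right) 166 = \left(\left(- \frac{1}{4}\right) 36 + \sqrt{254}\right) 166 = \left(-9 + \sqrt{254}\right) 166 = -1494 + 166 \sqrt{254}$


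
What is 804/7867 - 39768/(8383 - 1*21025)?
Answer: 53836504/16575769 ≈ 3.2479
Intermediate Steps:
804/7867 - 39768/(8383 - 1*21025) = 804*(1/7867) - 39768/(8383 - 21025) = 804/7867 - 39768/(-12642) = 804/7867 - 39768*(-1/12642) = 804/7867 + 6628/2107 = 53836504/16575769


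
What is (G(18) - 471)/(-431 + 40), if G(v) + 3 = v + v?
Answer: 438/391 ≈ 1.1202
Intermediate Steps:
G(v) = -3 + 2*v (G(v) = -3 + (v + v) = -3 + 2*v)
(G(18) - 471)/(-431 + 40) = ((-3 + 2*18) - 471)/(-431 + 40) = ((-3 + 36) - 471)/(-391) = (33 - 471)*(-1/391) = -438*(-1/391) = 438/391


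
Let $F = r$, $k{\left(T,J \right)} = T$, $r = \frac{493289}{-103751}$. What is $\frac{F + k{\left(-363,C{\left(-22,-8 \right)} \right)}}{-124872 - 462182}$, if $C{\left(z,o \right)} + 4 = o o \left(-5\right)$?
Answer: $\frac{1122203}{1791395281} \approx 0.00062644$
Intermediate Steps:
$C{\left(z,o \right)} = -4 - 5 o^{2}$ ($C{\left(z,o \right)} = -4 + o o \left(-5\right) = -4 + o^{2} \left(-5\right) = -4 - 5 o^{2}$)
$r = - \frac{29017}{6103}$ ($r = 493289 \left(- \frac{1}{103751}\right) = - \frac{29017}{6103} \approx -4.7545$)
$F = - \frac{29017}{6103} \approx -4.7545$
$\frac{F + k{\left(-363,C{\left(-22,-8 \right)} \right)}}{-124872 - 462182} = \frac{- \frac{29017}{6103} - 363}{-124872 - 462182} = - \frac{2244406}{6103 \left(-587054\right)} = \left(- \frac{2244406}{6103}\right) \left(- \frac{1}{587054}\right) = \frac{1122203}{1791395281}$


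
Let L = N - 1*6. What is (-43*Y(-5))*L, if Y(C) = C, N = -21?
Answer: -5805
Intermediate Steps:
L = -27 (L = -21 - 1*6 = -21 - 6 = -27)
(-43*Y(-5))*L = -43*(-5)*(-27) = 215*(-27) = -5805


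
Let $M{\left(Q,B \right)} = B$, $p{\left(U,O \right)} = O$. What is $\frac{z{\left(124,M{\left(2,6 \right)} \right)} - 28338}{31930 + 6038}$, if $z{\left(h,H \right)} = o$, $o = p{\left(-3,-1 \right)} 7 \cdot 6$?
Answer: $- \frac{2365}{3164} \approx -0.74747$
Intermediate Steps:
$o = -42$ ($o = \left(-1\right) 7 \cdot 6 = \left(-7\right) 6 = -42$)
$z{\left(h,H \right)} = -42$
$\frac{z{\left(124,M{\left(2,6 \right)} \right)} - 28338}{31930 + 6038} = \frac{-42 - 28338}{31930 + 6038} = - \frac{28380}{37968} = \left(-28380\right) \frac{1}{37968} = - \frac{2365}{3164}$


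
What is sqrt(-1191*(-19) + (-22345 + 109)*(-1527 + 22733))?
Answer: 3*I*sqrt(52390443) ≈ 21714.0*I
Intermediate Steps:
sqrt(-1191*(-19) + (-22345 + 109)*(-1527 + 22733)) = sqrt(22629 - 22236*21206) = sqrt(22629 - 471536616) = sqrt(-471513987) = 3*I*sqrt(52390443)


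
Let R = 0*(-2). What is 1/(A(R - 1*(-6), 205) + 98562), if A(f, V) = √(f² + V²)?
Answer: 98562/9714425783 - √42061/9714425783 ≈ 1.0125e-5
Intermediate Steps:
R = 0
A(f, V) = √(V² + f²)
1/(A(R - 1*(-6), 205) + 98562) = 1/(√(205² + (0 - 1*(-6))²) + 98562) = 1/(√(42025 + (0 + 6)²) + 98562) = 1/(√(42025 + 6²) + 98562) = 1/(√(42025 + 36) + 98562) = 1/(√42061 + 98562) = 1/(98562 + √42061)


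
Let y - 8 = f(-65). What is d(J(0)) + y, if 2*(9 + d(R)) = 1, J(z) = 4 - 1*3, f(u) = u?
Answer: -131/2 ≈ -65.500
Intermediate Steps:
J(z) = 1 (J(z) = 4 - 3 = 1)
d(R) = -17/2 (d(R) = -9 + (½)*1 = -9 + ½ = -17/2)
y = -57 (y = 8 - 65 = -57)
d(J(0)) + y = -17/2 - 57 = -131/2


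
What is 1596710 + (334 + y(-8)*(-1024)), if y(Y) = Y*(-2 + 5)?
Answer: 1621620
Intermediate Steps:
y(Y) = 3*Y (y(Y) = Y*3 = 3*Y)
1596710 + (334 + y(-8)*(-1024)) = 1596710 + (334 + (3*(-8))*(-1024)) = 1596710 + (334 - 24*(-1024)) = 1596710 + (334 + 24576) = 1596710 + 24910 = 1621620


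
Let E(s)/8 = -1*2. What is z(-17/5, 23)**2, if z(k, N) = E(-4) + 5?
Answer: 121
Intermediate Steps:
E(s) = -16 (E(s) = 8*(-1*2) = 8*(-2) = -16)
z(k, N) = -11 (z(k, N) = -16 + 5 = -11)
z(-17/5, 23)**2 = (-11)**2 = 121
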